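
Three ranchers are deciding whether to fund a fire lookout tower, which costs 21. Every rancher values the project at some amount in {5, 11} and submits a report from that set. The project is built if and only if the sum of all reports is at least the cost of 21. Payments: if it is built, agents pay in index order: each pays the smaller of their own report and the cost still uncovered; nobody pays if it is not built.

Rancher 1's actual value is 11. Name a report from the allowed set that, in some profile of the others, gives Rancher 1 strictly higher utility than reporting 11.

Suppose Rancher 2 reports 5 and Rancher 3 reports 11.
Report 11: project built, pays 11, utility 11 - 11 = 0.
Report 5: project built, pays 5, utility 11 - 5 = 6.
So reporting 5 beats truth here (6 > 0).

5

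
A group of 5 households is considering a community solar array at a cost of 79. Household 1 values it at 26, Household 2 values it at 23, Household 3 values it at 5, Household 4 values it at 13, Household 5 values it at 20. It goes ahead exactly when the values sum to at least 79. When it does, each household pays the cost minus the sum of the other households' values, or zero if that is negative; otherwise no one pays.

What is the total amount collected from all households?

Total value 87 ≥ cost 79, so it is built.
Household 1: others sum to 61; max(0, 79 - 61) = 18.
Household 2: others sum to 64; max(0, 79 - 64) = 15.
Household 3: others sum to 82; max(0, 79 - 82) = 0.
Household 4: others sum to 74; max(0, 79 - 74) = 5.
Household 5: others sum to 67; max(0, 79 - 67) = 12.
Total collected = 18 + 15 + 0 + 5 + 12 = 50.

50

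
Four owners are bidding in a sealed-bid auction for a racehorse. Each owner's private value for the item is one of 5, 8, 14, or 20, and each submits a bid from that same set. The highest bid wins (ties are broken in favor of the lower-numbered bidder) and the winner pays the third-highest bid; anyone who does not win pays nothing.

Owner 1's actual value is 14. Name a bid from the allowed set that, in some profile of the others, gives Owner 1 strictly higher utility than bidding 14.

Suppose Owner 2 bids 5, Owner 3 bids 5 and Owner 4 bids 20.
Bid 14: loses, pays 0, utility 0.
Bid 20: wins, pays 5, utility 14 - 5 = 9.
So bidding 20 beats truth here (9 > 0).

20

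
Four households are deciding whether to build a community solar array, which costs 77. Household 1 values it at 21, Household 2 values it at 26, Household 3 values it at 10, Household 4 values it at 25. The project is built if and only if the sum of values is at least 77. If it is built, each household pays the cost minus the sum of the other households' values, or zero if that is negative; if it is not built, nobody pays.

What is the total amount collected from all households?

Total value 82 ≥ cost 77, so it is built.
Household 1: others sum to 61; max(0, 77 - 61) = 16.
Household 2: others sum to 56; max(0, 77 - 56) = 21.
Household 3: others sum to 72; max(0, 77 - 72) = 5.
Household 4: others sum to 57; max(0, 77 - 57) = 20.
Total collected = 16 + 21 + 5 + 20 = 62.

62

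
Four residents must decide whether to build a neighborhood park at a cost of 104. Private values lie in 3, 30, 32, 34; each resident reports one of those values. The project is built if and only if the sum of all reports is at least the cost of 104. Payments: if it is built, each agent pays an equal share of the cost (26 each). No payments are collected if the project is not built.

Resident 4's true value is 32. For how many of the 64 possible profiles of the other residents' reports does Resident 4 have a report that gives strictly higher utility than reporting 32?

3

Others report (3, 34, 34): truth gives 0; report 34 gives 6 > 0. Violating.
Others report (34, 3, 34): truth gives 0; report 34 gives 6 > 0. Violating.
Others report (34, 34, 3): truth gives 0; report 34 gives 6 > 0. Violating.
Others report (3, 3, 3): truth gives 0; no alternative beats it.
Others report (3, 3, 30): truth gives 0; no alternative beats it.
(Checking all 64 profiles: 3 have a profitable deviation, 61 do not.)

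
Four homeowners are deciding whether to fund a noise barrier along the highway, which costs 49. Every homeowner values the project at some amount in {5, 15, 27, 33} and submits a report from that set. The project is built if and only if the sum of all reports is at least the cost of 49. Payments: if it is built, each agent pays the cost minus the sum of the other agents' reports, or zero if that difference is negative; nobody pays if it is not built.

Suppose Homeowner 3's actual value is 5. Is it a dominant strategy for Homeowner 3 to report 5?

Check each profile of the others' reports and compare truth against every alternative report.
Others report (5, 15, 15): truth gives 0, best alternative gives -9.
Others report (15, 5, 15): truth gives 0, best alternative gives -9.
Others report (15, 15, 5): truth gives 0, best alternative gives -9.
Others report (5, 5, 27): truth gives 0, best alternative gives -7.
Others report (5, 27, 5): truth gives 0, best alternative gives -7.
Others report (27, 5, 5): truth gives 0, best alternative gives -7.
(Remaining 58 profiles checked similarly; truth is weakly best in each.)
In every case the truthful report is at least as good as any alternative, so it is a dominant strategy.

Yes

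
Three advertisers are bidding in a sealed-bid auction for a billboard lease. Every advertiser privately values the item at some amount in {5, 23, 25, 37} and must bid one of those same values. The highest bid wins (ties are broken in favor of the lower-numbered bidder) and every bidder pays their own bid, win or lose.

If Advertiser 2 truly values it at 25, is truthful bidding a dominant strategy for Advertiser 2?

Consider the case where Advertiser 1 bids 5 and Advertiser 3 bids 5.
Truthful bid 25: wins, pays 25, utility 25 - 25 = 0.
Bid 23 instead: wins, pays 23, utility 25 - 23 = 2.
Since 2 > 0, bidding 23 is strictly better here, so truthful bidding is not dominant.

No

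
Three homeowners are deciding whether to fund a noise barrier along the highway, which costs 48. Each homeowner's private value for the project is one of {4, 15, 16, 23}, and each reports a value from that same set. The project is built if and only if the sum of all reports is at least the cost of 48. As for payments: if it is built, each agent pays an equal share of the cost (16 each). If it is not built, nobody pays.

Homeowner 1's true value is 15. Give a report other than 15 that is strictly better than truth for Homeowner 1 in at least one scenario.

Suppose Homeowner 2 reports 15 and Homeowner 3 reports 23.
Report 15: project built, pays 16, utility 15 - 16 = -1.
Report 4: project not built, utility 0.
So reporting 4 beats truth here (0 > -1).

4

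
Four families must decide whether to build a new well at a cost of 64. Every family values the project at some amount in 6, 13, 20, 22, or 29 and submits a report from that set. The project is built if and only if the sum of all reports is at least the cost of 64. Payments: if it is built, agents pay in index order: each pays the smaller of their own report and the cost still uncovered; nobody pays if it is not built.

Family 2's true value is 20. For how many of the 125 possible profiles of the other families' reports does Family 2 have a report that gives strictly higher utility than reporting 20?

Others report (6, 20, 29): truth gives 0; report 13 gives 7 > 0. Violating.
Others report (6, 22, 29): truth gives 0; report 13 gives 7 > 0. Violating.
Others report (6, 29, 20): truth gives 0; report 13 gives 7 > 0. Violating.
Others report (6, 29, 22): truth gives 0; report 13 gives 7 > 0. Violating.
Others report (6, 6, 6): truth gives 0; no alternative beats it.
Others report (6, 6, 13): truth gives 0; no alternative beats it.
(Checking all 125 profiles: 72 have a profitable deviation, 53 do not.)

72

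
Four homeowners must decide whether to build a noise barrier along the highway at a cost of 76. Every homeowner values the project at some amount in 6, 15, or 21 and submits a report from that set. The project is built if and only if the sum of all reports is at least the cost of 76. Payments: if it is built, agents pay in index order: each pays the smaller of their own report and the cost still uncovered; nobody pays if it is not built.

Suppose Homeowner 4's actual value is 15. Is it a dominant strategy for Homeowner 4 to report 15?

Yes

Check each profile of the others' reports and compare truth against every alternative report.
Others report (21, 21, 21): truth gives 2, best alternative gives 2.
Others report (6, 6, 6): truth gives 0, best alternative gives 0.
Others report (6, 6, 15): truth gives 0, best alternative gives 0.
Others report (6, 6, 21): truth gives 0, best alternative gives 0.
Others report (6, 15, 6): truth gives 0, best alternative gives 0.
Others report (6, 15, 15): truth gives 0, best alternative gives 0.
(Remaining 21 profiles checked similarly; truth is weakly best in each.)
In every case the truthful report is at least as good as any alternative, so it is a dominant strategy.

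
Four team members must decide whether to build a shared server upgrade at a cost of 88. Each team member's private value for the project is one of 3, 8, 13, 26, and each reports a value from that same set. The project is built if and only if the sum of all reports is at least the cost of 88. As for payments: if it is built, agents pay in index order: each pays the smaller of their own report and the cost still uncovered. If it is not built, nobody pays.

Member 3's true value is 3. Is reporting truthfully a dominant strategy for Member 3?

Yes

Check each profile of the others' reports and compare truth against every alternative report.
Others report (3, 3, 3): truth gives 0, best alternative gives 0.
Others report (3, 3, 8): truth gives 0, best alternative gives 0.
Others report (3, 3, 13): truth gives 0, best alternative gives 0.
Others report (3, 3, 26): truth gives 0, best alternative gives 0.
Others report (3, 8, 3): truth gives 0, best alternative gives 0.
Others report (3, 8, 8): truth gives 0, best alternative gives 0.
(Remaining 58 profiles checked similarly; truth is weakly best in each.)
In every case the truthful report is at least as good as any alternative, so it is a dominant strategy.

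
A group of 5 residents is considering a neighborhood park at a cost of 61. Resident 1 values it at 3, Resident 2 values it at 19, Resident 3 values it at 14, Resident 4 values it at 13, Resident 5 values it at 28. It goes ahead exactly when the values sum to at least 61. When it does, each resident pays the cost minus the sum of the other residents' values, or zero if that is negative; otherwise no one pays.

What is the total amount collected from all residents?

Total value 77 ≥ cost 61, so it is built.
Resident 1: others sum to 74; max(0, 61 - 74) = 0.
Resident 2: others sum to 58; max(0, 61 - 58) = 3.
Resident 3: others sum to 63; max(0, 61 - 63) = 0.
Resident 4: others sum to 64; max(0, 61 - 64) = 0.
Resident 5: others sum to 49; max(0, 61 - 49) = 12.
Total collected = 0 + 3 + 0 + 0 + 12 = 15.

15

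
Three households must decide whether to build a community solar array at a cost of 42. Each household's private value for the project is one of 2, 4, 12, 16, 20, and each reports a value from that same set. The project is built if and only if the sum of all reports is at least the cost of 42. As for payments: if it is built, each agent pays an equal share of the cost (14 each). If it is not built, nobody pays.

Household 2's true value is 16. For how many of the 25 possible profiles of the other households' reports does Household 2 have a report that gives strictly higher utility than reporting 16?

5

Others report (2, 20): truth gives 0; report 20 gives 2 > 0. Violating.
Others report (4, 20): truth gives 0; report 20 gives 2 > 0. Violating.
Others report (12, 12): truth gives 0; report 20 gives 2 > 0. Violating.
Others report (20, 2): truth gives 0; report 20 gives 2 > 0. Violating.
Others report (2, 2): truth gives 0; no alternative beats it.
Others report (2, 4): truth gives 0; no alternative beats it.
(Checking all 25 profiles: 5 have a profitable deviation, 20 do not.)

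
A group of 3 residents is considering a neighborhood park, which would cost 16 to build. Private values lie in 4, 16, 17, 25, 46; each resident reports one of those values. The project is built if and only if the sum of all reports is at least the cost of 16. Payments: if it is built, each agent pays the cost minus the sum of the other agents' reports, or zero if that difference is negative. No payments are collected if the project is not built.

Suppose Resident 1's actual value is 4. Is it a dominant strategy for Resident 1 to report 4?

Check each profile of the others' reports and compare truth against every alternative report.
Others report (4, 4): truth gives 0, best alternative gives -4.
Others report (4, 16): truth gives 4, best alternative gives 4.
Others report (4, 17): truth gives 4, best alternative gives 4.
Others report (4, 25): truth gives 4, best alternative gives 4.
Others report (4, 46): truth gives 4, best alternative gives 4.
Others report (16, 4): truth gives 4, best alternative gives 4.
(Remaining 19 profiles checked similarly; truth is weakly best in each.)
In every case the truthful report is at least as good as any alternative, so it is a dominant strategy.

Yes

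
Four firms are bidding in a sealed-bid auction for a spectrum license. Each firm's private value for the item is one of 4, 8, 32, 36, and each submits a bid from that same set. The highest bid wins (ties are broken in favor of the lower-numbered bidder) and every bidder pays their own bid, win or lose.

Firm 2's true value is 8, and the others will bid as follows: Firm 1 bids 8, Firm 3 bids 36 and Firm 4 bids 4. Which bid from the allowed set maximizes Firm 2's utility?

Bid 4: loses but pays 4, utility -4.
Bid 8: loses but pays 8, utility -8.
Bid 32: loses but pays 32, utility -32.
Bid 36: wins, pays 36, utility 8 - 36 = -28.
The best choice is 4 with utility -4.

4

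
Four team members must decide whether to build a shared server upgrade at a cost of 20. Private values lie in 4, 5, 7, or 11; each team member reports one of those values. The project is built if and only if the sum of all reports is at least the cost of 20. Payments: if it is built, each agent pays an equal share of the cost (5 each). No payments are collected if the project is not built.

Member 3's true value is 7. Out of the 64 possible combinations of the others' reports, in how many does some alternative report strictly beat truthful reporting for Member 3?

1

Others report (4, 4, 4): truth gives 0; report 11 gives 2 > 0. Violating.
Others report (4, 4, 5): truth gives 2; no alternative beats it.
Others report (4, 4, 7): truth gives 2; no alternative beats it.
(Checking all 64 profiles: 1 has a profitable deviation, 63 do not.)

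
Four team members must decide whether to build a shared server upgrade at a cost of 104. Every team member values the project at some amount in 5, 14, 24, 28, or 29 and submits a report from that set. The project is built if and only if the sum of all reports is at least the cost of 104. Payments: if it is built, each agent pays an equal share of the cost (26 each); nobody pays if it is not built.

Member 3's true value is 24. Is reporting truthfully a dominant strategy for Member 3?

Consider the case where Member 1 reports 24, Member 2 reports 28 and Member 4 reports 28.
Truthful report 24: project built, pays 26, utility 24 - 26 = -2.
Report 5 instead: project not built, utility 0.
Since 0 > -2, reporting 5 is strictly better here, so truthful reporting is not dominant.

No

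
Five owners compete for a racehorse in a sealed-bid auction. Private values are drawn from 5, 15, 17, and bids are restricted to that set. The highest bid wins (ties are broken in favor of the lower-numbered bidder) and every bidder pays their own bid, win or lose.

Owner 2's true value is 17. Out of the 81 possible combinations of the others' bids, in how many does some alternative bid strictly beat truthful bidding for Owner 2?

Others bid (5, 5, 5, 5): truth gives 0; bid 15 gives 2 > 0. Violating.
Others bid (5, 5, 5, 15): truth gives 0; bid 15 gives 2 > 0. Violating.
Others bid (5, 5, 15, 5): truth gives 0; bid 15 gives 2 > 0. Violating.
Others bid (5, 5, 15, 15): truth gives 0; bid 15 gives 2 > 0. Violating.
Others bid (5, 5, 5, 17): truth gives 0; no alternative beats it.
Others bid (5, 5, 15, 17): truth gives 0; no alternative beats it.
(Checking all 81 profiles: 35 have a profitable deviation, 46 do not.)

35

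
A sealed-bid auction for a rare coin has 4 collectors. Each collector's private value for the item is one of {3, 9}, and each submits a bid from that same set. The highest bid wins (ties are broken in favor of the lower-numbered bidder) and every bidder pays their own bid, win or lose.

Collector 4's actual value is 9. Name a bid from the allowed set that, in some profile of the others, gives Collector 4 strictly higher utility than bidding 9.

Suppose Collector 1 bids 3, Collector 2 bids 3 and Collector 3 bids 9.
Bid 9: loses but pays 9, utility -9.
Bid 3: loses but pays 3, utility -3.
So bidding 3 beats truth here (-3 > -9).

3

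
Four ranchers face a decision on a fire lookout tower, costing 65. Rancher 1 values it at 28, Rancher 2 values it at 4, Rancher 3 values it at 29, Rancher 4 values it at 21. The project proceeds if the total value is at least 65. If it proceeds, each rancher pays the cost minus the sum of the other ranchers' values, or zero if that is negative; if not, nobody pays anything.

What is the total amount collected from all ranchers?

Total value 82 ≥ cost 65, so it is built.
Rancher 1: others sum to 54; max(0, 65 - 54) = 11.
Rancher 2: others sum to 78; max(0, 65 - 78) = 0.
Rancher 3: others sum to 53; max(0, 65 - 53) = 12.
Rancher 4: others sum to 61; max(0, 65 - 61) = 4.
Total collected = 11 + 0 + 12 + 4 = 27.

27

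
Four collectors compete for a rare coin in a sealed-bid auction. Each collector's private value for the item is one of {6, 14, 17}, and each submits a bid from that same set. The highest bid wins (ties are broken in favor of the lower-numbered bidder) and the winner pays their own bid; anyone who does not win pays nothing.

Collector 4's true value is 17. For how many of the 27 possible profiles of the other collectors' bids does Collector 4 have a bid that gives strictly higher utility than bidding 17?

Others bid (6, 6, 6): truth gives 0; bid 14 gives 3 > 0. Violating.
Others bid (6, 6, 14): truth gives 0; no alternative beats it.
Others bid (6, 6, 17): truth gives 0; no alternative beats it.
(Checking all 27 profiles: 1 has a profitable deviation, 26 do not.)

1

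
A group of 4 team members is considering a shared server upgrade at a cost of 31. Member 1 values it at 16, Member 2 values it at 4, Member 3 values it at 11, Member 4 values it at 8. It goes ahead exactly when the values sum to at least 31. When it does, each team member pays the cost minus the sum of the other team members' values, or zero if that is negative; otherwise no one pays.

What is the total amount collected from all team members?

11

Total value 39 ≥ cost 31, so it is built.
Member 1: others sum to 23; max(0, 31 - 23) = 8.
Member 2: others sum to 35; max(0, 31 - 35) = 0.
Member 3: others sum to 28; max(0, 31 - 28) = 3.
Member 4: others sum to 31; max(0, 31 - 31) = 0.
Total collected = 8 + 0 + 3 + 0 = 11.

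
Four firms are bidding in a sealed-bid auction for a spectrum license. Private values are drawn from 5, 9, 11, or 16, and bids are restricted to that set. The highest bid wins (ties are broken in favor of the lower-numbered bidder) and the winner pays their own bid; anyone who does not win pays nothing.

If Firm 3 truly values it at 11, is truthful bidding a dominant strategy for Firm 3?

No

Consider the case where Firm 1 bids 5, Firm 2 bids 5 and Firm 4 bids 5.
Truthful bid 11: wins, pays 11, utility 11 - 11 = 0.
Bid 9 instead: wins, pays 9, utility 11 - 9 = 2.
Since 2 > 0, bidding 9 is strictly better here, so truthful bidding is not dominant.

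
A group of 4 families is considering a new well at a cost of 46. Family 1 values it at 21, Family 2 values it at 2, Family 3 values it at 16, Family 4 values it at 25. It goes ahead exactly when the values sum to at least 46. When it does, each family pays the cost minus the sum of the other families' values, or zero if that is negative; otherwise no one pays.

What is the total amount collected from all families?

10

Total value 64 ≥ cost 46, so it is built.
Family 1: others sum to 43; max(0, 46 - 43) = 3.
Family 2: others sum to 62; max(0, 46 - 62) = 0.
Family 3: others sum to 48; max(0, 46 - 48) = 0.
Family 4: others sum to 39; max(0, 46 - 39) = 7.
Total collected = 3 + 0 + 0 + 7 = 10.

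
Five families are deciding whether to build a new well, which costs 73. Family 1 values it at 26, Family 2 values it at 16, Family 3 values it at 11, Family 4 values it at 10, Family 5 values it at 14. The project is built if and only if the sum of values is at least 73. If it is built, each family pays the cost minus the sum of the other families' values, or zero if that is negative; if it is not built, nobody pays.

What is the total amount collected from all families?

Total value 77 ≥ cost 73, so it is built.
Family 1: others sum to 51; max(0, 73 - 51) = 22.
Family 2: others sum to 61; max(0, 73 - 61) = 12.
Family 3: others sum to 66; max(0, 73 - 66) = 7.
Family 4: others sum to 67; max(0, 73 - 67) = 6.
Family 5: others sum to 63; max(0, 73 - 63) = 10.
Total collected = 22 + 12 + 7 + 6 + 10 = 57.

57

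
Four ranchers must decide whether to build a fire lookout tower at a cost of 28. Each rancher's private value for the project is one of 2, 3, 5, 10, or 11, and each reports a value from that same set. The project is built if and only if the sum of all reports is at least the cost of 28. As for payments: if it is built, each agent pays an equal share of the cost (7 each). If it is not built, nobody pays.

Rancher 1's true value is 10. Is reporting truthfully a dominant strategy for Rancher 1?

Consider the case where Rancher 2 reports 2, Rancher 3 reports 5 and Rancher 4 reports 10.
Truthful report 10: project not built, utility 0.
Report 11 instead: project built, pays 7, utility 10 - 7 = 3.
Since 3 > 0, reporting 11 is strictly better here, so truthful reporting is not dominant.

No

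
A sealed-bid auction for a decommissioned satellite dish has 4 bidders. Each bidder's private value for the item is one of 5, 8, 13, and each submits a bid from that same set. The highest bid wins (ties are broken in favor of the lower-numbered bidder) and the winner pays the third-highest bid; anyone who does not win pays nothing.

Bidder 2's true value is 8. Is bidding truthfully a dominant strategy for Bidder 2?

Consider the case where Bidder 1 bids 5, Bidder 3 bids 5 and Bidder 4 bids 13.
Truthful bid 8: loses, pays 0, utility 0.
Bid 13 instead: wins, pays 5, utility 8 - 5 = 3.
Since 3 > 0, bidding 13 is strictly better here, so truthful bidding is not dominant.

No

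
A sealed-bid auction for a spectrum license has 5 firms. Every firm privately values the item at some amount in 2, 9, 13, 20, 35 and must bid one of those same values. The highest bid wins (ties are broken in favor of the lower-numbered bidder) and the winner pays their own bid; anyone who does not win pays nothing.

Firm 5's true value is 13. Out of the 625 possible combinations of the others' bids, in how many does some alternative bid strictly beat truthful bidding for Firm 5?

1

Others bid (2, 2, 2, 2): truth gives 0; bid 9 gives 4 > 0. Violating.
Others bid (2, 2, 2, 9): truth gives 0; no alternative beats it.
Others bid (2, 2, 2, 13): truth gives 0; no alternative beats it.
(Checking all 625 profiles: 1 has a profitable deviation, 624 do not.)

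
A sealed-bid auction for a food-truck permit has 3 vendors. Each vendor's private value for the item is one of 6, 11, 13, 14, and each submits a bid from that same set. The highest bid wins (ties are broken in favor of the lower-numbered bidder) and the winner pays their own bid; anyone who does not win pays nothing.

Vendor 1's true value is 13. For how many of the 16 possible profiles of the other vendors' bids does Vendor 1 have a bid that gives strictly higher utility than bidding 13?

Others bid (6, 6): truth gives 0; bid 6 gives 7 > 0. Violating.
Others bid (6, 11): truth gives 0; bid 11 gives 2 > 0. Violating.
Others bid (11, 6): truth gives 0; bid 11 gives 2 > 0. Violating.
Others bid (11, 11): truth gives 0; bid 11 gives 2 > 0. Violating.
Others bid (6, 13): truth gives 0; no alternative beats it.
Others bid (6, 14): truth gives 0; no alternative beats it.
(Checking all 16 profiles: 4 have a profitable deviation, 12 do not.)

4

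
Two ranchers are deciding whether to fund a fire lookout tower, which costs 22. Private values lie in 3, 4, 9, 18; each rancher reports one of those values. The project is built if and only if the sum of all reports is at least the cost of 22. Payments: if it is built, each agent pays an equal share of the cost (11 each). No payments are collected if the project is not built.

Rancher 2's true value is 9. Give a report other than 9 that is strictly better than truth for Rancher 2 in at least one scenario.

Suppose Rancher 1 reports 18.
Report 9: project built, pays 11, utility 9 - 11 = -2.
Report 3: project not built, utility 0.
So reporting 3 beats truth here (0 > -2).

3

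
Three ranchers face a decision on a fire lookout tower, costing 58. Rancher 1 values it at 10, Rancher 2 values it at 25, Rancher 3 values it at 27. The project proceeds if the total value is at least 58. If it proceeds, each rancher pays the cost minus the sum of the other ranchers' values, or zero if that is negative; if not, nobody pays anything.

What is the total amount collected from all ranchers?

50

Total value 62 ≥ cost 58, so it is built.
Rancher 1: others sum to 52; max(0, 58 - 52) = 6.
Rancher 2: others sum to 37; max(0, 58 - 37) = 21.
Rancher 3: others sum to 35; max(0, 58 - 35) = 23.
Total collected = 6 + 21 + 23 = 50.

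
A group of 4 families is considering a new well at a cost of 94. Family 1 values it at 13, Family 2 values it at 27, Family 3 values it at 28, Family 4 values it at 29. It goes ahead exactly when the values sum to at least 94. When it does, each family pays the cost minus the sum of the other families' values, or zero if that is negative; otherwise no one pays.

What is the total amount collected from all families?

85

Total value 97 ≥ cost 94, so it is built.
Family 1: others sum to 84; max(0, 94 - 84) = 10.
Family 2: others sum to 70; max(0, 94 - 70) = 24.
Family 3: others sum to 69; max(0, 94 - 69) = 25.
Family 4: others sum to 68; max(0, 94 - 68) = 26.
Total collected = 10 + 24 + 25 + 26 = 85.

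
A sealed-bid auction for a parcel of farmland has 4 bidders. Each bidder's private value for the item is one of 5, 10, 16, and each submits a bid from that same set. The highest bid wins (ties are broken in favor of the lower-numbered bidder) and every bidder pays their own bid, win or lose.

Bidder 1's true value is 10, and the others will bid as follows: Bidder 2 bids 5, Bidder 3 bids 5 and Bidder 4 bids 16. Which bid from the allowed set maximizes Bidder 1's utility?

5

Bid 5: loses but pays 5, utility -5.
Bid 10: loses but pays 10, utility -10.
Bid 16: wins, pays 16, utility 10 - 16 = -6.
The best choice is 5 with utility -5.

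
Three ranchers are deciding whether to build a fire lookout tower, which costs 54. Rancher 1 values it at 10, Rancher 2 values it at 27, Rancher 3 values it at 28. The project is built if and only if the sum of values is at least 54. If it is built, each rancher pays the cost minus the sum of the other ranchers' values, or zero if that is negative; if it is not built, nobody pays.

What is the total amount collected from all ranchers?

Total value 65 ≥ cost 54, so it is built.
Rancher 1: others sum to 55; max(0, 54 - 55) = 0.
Rancher 2: others sum to 38; max(0, 54 - 38) = 16.
Rancher 3: others sum to 37; max(0, 54 - 37) = 17.
Total collected = 0 + 16 + 17 = 33.

33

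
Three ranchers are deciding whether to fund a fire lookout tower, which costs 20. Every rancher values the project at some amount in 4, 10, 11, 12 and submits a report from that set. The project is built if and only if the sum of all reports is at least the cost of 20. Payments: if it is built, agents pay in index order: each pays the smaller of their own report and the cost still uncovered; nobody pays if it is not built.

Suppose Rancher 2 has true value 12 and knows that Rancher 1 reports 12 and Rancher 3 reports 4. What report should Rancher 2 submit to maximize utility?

4

Report 4: project built, pays 4, utility 12 - 4 = 8.
Report 10: project built, pays 8, utility 12 - 8 = 4.
Report 11: project built, pays 8, utility 12 - 8 = 4.
Report 12: project built, pays 8, utility 12 - 8 = 4.
The best choice is 4 with utility 8.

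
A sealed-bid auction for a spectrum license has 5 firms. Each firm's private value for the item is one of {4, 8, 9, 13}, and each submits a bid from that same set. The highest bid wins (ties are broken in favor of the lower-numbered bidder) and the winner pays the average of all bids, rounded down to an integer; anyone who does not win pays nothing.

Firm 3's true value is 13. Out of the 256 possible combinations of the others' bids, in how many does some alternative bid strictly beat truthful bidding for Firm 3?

Others bid (4, 4, 4, 4): truth gives 8; bid 8 gives 9 > 8. Violating.
Others bid (4, 4, 4, 8): truth gives 7; bid 8 gives 8 > 7. Violating.
Others bid (4, 4, 8, 4): truth gives 7; bid 8 gives 8 > 7. Violating.
Others bid (4, 4, 8, 8): truth gives 6; bid 8 gives 7 > 6. Violating.
Others bid (4, 4, 4, 9): truth gives 7; no alternative beats it.
Others bid (4, 4, 4, 13): truth gives 6; no alternative beats it.
(Checking all 256 profiles: 33 have a profitable deviation, 223 do not.)

33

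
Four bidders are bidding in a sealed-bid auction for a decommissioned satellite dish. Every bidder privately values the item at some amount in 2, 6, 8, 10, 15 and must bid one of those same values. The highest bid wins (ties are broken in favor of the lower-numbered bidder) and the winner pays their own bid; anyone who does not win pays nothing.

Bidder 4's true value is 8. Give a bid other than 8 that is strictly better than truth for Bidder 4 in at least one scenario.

6

Suppose Bidder 1 bids 2, Bidder 2 bids 2 and Bidder 3 bids 2.
Bid 8: wins, pays 8, utility 8 - 8 = 0.
Bid 6: wins, pays 6, utility 8 - 6 = 2.
So bidding 6 beats truth here (2 > 0).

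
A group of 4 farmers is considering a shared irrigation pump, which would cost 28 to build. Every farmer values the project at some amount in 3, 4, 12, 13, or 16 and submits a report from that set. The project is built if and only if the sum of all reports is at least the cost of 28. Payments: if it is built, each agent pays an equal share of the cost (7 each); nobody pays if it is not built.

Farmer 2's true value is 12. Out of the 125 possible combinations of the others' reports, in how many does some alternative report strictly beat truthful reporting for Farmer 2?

Others report (4, 4, 4): truth gives 0; report 16 gives 5 > 0. Violating.
Others report (3, 3, 3): truth gives 0; no alternative beats it.
Others report (3, 3, 4): truth gives 0; no alternative beats it.
(Checking all 125 profiles: 1 has a profitable deviation, 124 do not.)

1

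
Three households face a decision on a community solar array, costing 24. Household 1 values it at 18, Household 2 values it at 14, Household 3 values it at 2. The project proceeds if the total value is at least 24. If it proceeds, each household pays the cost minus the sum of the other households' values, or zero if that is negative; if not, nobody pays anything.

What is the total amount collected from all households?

12

Total value 34 ≥ cost 24, so it is built.
Household 1: others sum to 16; max(0, 24 - 16) = 8.
Household 2: others sum to 20; max(0, 24 - 20) = 4.
Household 3: others sum to 32; max(0, 24 - 32) = 0.
Total collected = 8 + 4 + 0 = 12.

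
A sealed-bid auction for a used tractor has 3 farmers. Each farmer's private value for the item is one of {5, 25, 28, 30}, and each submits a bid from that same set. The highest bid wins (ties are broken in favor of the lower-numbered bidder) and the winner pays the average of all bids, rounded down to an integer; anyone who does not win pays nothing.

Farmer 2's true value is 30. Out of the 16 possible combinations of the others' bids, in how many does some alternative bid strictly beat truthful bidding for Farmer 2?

Others bid (5, 5): truth gives 17; bid 25 gives 19 > 17. Violating.
Others bid (5, 25): truth gives 10; bid 25 gives 12 > 10. Violating.
Others bid (5, 28): truth gives 9; bid 28 gives 10 > 9. Violating.
Others bid (25, 5): truth gives 10; bid 28 gives 11 > 10. Violating.
Others bid (5, 30): truth gives 9; no alternative beats it.
Others bid (25, 25): truth gives 4; no alternative beats it.
(Checking all 16 profiles: 4 have a profitable deviation, 12 do not.)

4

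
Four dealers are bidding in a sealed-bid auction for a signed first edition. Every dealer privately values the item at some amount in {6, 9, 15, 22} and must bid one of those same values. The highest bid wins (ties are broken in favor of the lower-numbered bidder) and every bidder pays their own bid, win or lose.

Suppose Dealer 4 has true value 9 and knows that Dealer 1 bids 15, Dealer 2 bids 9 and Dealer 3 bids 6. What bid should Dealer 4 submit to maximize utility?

6

Bid 6: loses but pays 6, utility -6.
Bid 9: loses but pays 9, utility -9.
Bid 15: loses but pays 15, utility -15.
Bid 22: wins, pays 22, utility 9 - 22 = -13.
The best choice is 6 with utility -6.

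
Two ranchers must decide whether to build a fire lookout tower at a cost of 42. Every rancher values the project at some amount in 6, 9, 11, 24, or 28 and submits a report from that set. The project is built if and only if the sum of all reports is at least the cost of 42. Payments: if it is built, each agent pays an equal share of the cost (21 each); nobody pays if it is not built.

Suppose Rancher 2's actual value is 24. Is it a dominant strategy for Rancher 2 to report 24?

Yes

Check each profile of the others' reports and compare truth against every alternative report.
Others report (24): truth gives 3, best alternative gives 3.
Others report (28): truth gives 3, best alternative gives 3.
Others report (6): truth gives 0, best alternative gives 0.
Others report (9): truth gives 0, best alternative gives 0.
Others report (11): truth gives 0, best alternative gives 0.
In every case the truthful report is at least as good as any alternative, so it is a dominant strategy.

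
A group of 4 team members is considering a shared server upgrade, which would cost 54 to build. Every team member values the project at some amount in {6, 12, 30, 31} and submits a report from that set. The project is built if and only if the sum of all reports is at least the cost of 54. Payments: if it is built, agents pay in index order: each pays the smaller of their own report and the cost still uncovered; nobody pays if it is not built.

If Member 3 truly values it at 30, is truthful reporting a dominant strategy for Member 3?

No

Consider the case where Member 1 reports 6, Member 2 reports 6 and Member 4 reports 30.
Truthful report 30: project built, pays 30, utility 30 - 30 = 0.
Report 12 instead: project built, pays 12, utility 30 - 12 = 18.
Since 18 > 0, reporting 12 is strictly better here, so truthful reporting is not dominant.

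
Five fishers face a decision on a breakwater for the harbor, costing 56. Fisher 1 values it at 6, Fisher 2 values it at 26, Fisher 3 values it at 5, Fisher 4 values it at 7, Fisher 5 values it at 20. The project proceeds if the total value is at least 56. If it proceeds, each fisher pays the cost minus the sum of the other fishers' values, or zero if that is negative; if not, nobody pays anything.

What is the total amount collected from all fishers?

Total value 64 ≥ cost 56, so it is built.
Fisher 1: others sum to 58; max(0, 56 - 58) = 0.
Fisher 2: others sum to 38; max(0, 56 - 38) = 18.
Fisher 3: others sum to 59; max(0, 56 - 59) = 0.
Fisher 4: others sum to 57; max(0, 56 - 57) = 0.
Fisher 5: others sum to 44; max(0, 56 - 44) = 12.
Total collected = 0 + 18 + 0 + 0 + 12 = 30.

30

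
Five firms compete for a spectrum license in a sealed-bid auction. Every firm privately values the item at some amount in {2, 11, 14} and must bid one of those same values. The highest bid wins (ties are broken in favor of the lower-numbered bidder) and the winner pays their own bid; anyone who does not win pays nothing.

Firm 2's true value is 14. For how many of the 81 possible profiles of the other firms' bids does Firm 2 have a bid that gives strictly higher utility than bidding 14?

8

Others bid (2, 2, 2, 2): truth gives 0; bid 11 gives 3 > 0. Violating.
Others bid (2, 2, 2, 11): truth gives 0; bid 11 gives 3 > 0. Violating.
Others bid (2, 2, 11, 2): truth gives 0; bid 11 gives 3 > 0. Violating.
Others bid (2, 2, 11, 11): truth gives 0; bid 11 gives 3 > 0. Violating.
Others bid (2, 2, 2, 14): truth gives 0; no alternative beats it.
Others bid (2, 2, 11, 14): truth gives 0; no alternative beats it.
(Checking all 81 profiles: 8 have a profitable deviation, 73 do not.)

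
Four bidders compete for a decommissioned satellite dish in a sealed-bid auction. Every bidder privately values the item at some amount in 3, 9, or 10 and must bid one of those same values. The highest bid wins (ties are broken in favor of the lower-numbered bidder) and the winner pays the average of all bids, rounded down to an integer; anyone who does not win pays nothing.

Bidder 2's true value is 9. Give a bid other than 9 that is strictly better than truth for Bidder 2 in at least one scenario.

Suppose Bidder 1 bids 3, Bidder 3 bids 3 and Bidder 4 bids 10.
Bid 9: loses, pays 0, utility 0.
Bid 10: wins, pays 6, utility 9 - 6 = 3.
So bidding 10 beats truth here (3 > 0).

10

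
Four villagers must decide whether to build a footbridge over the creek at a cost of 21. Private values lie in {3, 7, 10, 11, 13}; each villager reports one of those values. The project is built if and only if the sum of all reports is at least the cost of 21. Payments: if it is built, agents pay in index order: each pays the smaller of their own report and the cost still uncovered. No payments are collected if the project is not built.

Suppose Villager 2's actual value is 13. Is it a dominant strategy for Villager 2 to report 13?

No

Consider the case where Villager 1 reports 3, Villager 3 reports 3 and Villager 4 reports 7.
Truthful report 13: project built, pays 13, utility 13 - 13 = 0.
Report 10 instead: project built, pays 10, utility 13 - 10 = 3.
Since 3 > 0, reporting 10 is strictly better here, so truthful reporting is not dominant.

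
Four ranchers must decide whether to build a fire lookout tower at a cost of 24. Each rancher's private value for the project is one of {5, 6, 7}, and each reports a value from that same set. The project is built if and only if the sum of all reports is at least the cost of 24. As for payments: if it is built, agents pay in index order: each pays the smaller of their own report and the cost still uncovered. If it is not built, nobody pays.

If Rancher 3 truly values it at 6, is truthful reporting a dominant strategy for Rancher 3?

Consider the case where Rancher 1 reports 5, Rancher 2 reports 7 and Rancher 4 reports 7.
Truthful report 6: project built, pays 6, utility 6 - 6 = 0.
Report 5 instead: project built, pays 5, utility 6 - 5 = 1.
Since 1 > 0, reporting 5 is strictly better here, so truthful reporting is not dominant.

No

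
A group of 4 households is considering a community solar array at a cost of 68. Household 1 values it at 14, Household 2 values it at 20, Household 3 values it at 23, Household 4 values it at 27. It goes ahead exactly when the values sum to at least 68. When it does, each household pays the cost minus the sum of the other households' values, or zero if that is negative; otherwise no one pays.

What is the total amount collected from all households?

Total value 84 ≥ cost 68, so it is built.
Household 1: others sum to 70; max(0, 68 - 70) = 0.
Household 2: others sum to 64; max(0, 68 - 64) = 4.
Household 3: others sum to 61; max(0, 68 - 61) = 7.
Household 4: others sum to 57; max(0, 68 - 57) = 11.
Total collected = 0 + 4 + 7 + 11 = 22.

22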